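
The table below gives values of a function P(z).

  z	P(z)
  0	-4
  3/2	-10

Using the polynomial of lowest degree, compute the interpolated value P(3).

-16

Evaluate each Lagrange basis at z = 3:
L_0(3) = (3/2)/[(-3/2)] = -1
L_1(3) = (3)/[(3/2)] = 2
Sum: (-4)·(-1) + (-10)·(2) = -16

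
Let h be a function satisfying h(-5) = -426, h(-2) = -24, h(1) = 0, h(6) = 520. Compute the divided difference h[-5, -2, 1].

h[-5,-2] = (-24 - (-426)) / (-2 - (-5)) = 134
h[-2,1] = (0 - (-24)) / (1 - (-2)) = 8
h[-5,-2,1] = (8 - 134) / (1 - (-5)) = -21

-21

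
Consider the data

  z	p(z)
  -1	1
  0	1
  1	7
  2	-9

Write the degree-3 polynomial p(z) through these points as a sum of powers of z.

p(z) = -(14/3)z^3 + 3z^2 + (23/3)z + 1

Newton's divided differences:
p[-1,0] = (1 - 1) / (0 - (-1)) = 0
p[0,1] = (7 - 1) / (1 - 0) = 6
p[1,2] = (-9 - 7) / (2 - 1) = -16
p[-1,0,1] = (6 - 0) / (1 - (-1)) = 3
p[0,1,2] = (-16 - 6) / (2 - 0) = -11
p[-1,0,1,2] = (-11 - 3) / (2 - (-1)) = -14/3
p(z) = 1 + 3·(z + 1)z + (-14/3)·(z + 1)z(z - 1)
Expanding: p(z) = -(14/3)z^3 + 3z^2 + (23/3)z + 1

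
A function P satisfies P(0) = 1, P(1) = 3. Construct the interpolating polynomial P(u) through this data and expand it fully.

P(u) = 2u + 1

Build the Lagrange basis polynomials:
L_0(u) = (u - 1) / [-1] = -u + 1
L_1(u) = u / [1] = u
P(u) = 1·L_0 + 3·L_1
  1·L_0(u) = -u + 1
  3·L_1(u) = 3u
Adding term by term: 2u + 1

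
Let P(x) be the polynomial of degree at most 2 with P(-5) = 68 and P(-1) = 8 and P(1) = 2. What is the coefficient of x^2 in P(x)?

Build the Lagrange basis polynomials:
L_0(x) = (x + 1)(x - 1) / [24] = (1/24)x^2 - 1/24
L_1(x) = (x + 5)(x - 1) / [-8] = -(1/8)x^2 - (1/2)x + 5/8
L_2(x) = (x + 5)(x + 1) / [12] = (1/12)x^2 + (1/2)x + 5/12
P(x) = 68·L_0 + 8·L_1 + 2·L_2
Only the coefficient of x^2 is needed; take it from each L_i and combine:
68·(1/24) + 8·(-1/8) + 2·(1/12) = 2

2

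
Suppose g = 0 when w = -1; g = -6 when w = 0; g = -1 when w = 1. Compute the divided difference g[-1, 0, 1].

11/2

g[-1,0] = (-6 - 0) / (0 - (-1)) = -6
g[0,1] = (-1 - (-6)) / (1 - 0) = 5
g[-1,0,1] = (5 - (-6)) / (1 - (-1)) = 11/2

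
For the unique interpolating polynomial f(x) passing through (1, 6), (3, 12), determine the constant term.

Build the Lagrange basis polynomials:
L_0(x) = (x - 3) / [-2] = -(1/2)x + 3/2
L_1(x) = (x - 1) / [2] = (1/2)x - 1/2
f(x) = 6·L_0 + 12·L_1
Only the constant term is needed; take it from each L_i and combine:
6·(3/2) + 12·(-1/2) = 3

3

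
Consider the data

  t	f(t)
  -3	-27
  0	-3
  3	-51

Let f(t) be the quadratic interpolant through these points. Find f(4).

-83

Evaluate each Lagrange basis at t = 4:
L_0(4) = (4)·(1)/[(-3)·(-6)] = 2/9
L_1(4) = (7)·(1)/[(3)·(-3)] = -7/9
L_2(4) = (7)·(4)/[(6)·(3)] = 14/9
Sum: (-27)·(2/9) + (-3)·(-7/9) + (-51)·(14/9) = -83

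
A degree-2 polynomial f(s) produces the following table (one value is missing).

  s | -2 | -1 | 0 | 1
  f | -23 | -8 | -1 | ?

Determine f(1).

The 3 known values determine f uniquely (degree ≤ 2).
L_0(1) = (2)·(1)/[(-1)·(-2)] = 1
L_1(1) = (3)·(1)/[(1)·(-1)] = -3
L_2(1) = (3)·(2)/[(2)·(1)] = 3
Sum: (-23)·(1) + (-8)·(-3) + (-1)·(3) = -2

-2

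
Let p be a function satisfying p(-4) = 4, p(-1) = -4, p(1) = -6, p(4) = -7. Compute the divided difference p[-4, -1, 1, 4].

-1/40

p[-4,-1] = (-4 - 4) / (-1 - (-4)) = -8/3
p[-1,1] = (-6 - (-4)) / (1 - (-1)) = -1
p[1,4] = (-7 - (-6)) / (4 - 1) = -1/3
p[-4,-1,1] = (-1 - (-8/3)) / (1 - (-4)) = 1/3
p[-1,1,4] = (-1/3 - (-1)) / (4 - (-1)) = 2/15
p[-4,-1,1,4] = (2/15 - 1/3) / (4 - (-4)) = -1/40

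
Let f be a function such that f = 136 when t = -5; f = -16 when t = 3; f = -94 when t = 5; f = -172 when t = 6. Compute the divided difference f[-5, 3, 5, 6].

f[-5,3] = (-16 - 136) / (3 - (-5)) = -19
f[3,5] = (-94 - (-16)) / (5 - 3) = -39
f[5,6] = (-172 - (-94)) / (6 - 5) = -78
f[-5,3,5] = (-39 - (-19)) / (5 - (-5)) = -2
f[3,5,6] = (-78 - (-39)) / (6 - 3) = -13
f[-5,3,5,6] = (-13 - (-2)) / (6 - (-5)) = -1

-1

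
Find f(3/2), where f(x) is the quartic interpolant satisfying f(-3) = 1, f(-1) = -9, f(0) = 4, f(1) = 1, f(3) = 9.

Using Newton's divided-difference form:
f[-3,-1] = (-9 - 1) / (-1 - (-3)) = -5
f[-1,0] = (4 - (-9)) / (0 - (-1)) = 13
f[0,1] = (1 - 4) / (1 - 0) = -3
f[1,3] = (9 - 1) / (3 - 1) = 4
f[-3,-1,0] = (13 - (-5)) / (0 - (-3)) = 6
f[-1,0,1] = (-3 - 13) / (1 - (-1)) = -8
f[0,1,3] = (4 - (-3)) / (3 - 0) = 7/3
f[-3,-1,0,1] = (-8 - 6) / (1 - (-3)) = -7/2
f[-1,0,1,3] = (7/3 - (-8)) / (3 - (-1)) = 31/12
f[-3,-1,0,1,3] = (31/12 - (-7/2)) / (3 - (-3)) = 73/72
f(3/2) = 1 + (-5)·(9/2) + 6·(9/2)·(5/2) + (-7/2)·(9/2)·(5/2)·(3/2) + (73/72)·(9/2)·(5/2)·(3/2)·(1/2) = -577/128

-577/128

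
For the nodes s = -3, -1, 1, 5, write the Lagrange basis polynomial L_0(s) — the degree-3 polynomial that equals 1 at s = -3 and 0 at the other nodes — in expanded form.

L_0(s) = -(1/64)s^3 + (5/64)s^2 + (1/64)s - 5/64

L_0(s) = (s + 1)(s - 1)(s - 5) / [(-2)·(-4)·(-8)]
       = (s^3 - 5s^2 - s + 5) / (-64)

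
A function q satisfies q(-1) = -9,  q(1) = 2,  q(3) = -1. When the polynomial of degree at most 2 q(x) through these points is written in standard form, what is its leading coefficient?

-7/4

L_0(x) = (x - 1)(x - 3) / [8] = (1/8)x^2 - (1/2)x + 3/8
L_1(x) = (x + 1)(x - 3) / [-4] = -(1/4)x^2 + (1/2)x + 3/4
L_2(x) = (x + 1)(x - 1) / [8] = (1/8)x^2 - 1/8
q(x) = (-9)·L_0 + 2·L_1 + (-1)·L_2
Only the coefficient of x^2 is needed; take it from each L_i and combine:
(-9)·(1/8) + 2·(-1/4) + (-1)·(1/8) = -7/4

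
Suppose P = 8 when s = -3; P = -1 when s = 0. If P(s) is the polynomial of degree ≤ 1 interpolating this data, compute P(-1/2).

1/2

L_0(-1/2) = (-1/2)/[(-3)] = 1/6
L_1(-1/2) = (5/2)/[(3)] = 5/6
Sum: 8·(1/6) + (-1)·(5/6) = 1/2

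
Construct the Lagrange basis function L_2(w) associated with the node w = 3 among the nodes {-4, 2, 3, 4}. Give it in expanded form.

L_2(w) = (w + 4)(w - 2)(w - 4) / [(7)·(1)·(-1)]
       = (w^3 - 2w^2 - 16w + 32) / (-7)

L_2(w) = -(1/7)w^3 + (2/7)w^2 + (16/7)w - 32/7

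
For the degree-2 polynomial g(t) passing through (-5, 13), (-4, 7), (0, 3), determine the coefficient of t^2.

1

L_0(t) = (t + 4)t / [5] = (1/5)t^2 + (4/5)t
L_1(t) = (t + 5)t / [-4] = -(1/4)t^2 - (5/4)t
L_2(t) = (t + 5)(t + 4) / [20] = (1/20)t^2 + (9/20)t + 1
g(t) = 13·L_0 + 7·L_1 + 3·L_2
Only the coefficient of t^2 is needed; take it from each L_i and combine:
13·(1/5) + 7·(-1/4) + 3·(1/20) = 1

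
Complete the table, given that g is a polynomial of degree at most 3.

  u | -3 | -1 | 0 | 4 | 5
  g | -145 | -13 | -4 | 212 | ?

431

The 4 known values determine g uniquely (degree ≤ 3).
L_0(5) = (6)·(5)·(1)/[(-2)·(-3)·(-7)] = -5/7
L_1(5) = (8)·(5)·(1)/[(2)·(-1)·(-5)] = 4
L_2(5) = (8)·(6)·(1)/[(3)·(1)·(-4)] = -4
L_3(5) = (8)·(6)·(5)/[(7)·(5)·(4)] = 12/7
Sum: (-145)·(-5/7) + (-13)·(4) + (-4)·(-4) + 212·(12/7) = 431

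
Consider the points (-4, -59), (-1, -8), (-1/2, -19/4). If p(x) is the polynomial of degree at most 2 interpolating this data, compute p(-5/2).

Evaluate each Lagrange basis at x = -5/2:
L_0(-5/2) = (-3/2)·(-2)/[(-3)·(-7/2)] = 2/7
L_1(-5/2) = (3/2)·(-2)/[(3)·(-1/2)] = 2
L_2(-5/2) = (3/2)·(-3/2)/[(7/2)·(1/2)] = -9/7
Sum: (-59)·(2/7) + (-8)·(2) + (-19/4)·(-9/7) = -107/4

-107/4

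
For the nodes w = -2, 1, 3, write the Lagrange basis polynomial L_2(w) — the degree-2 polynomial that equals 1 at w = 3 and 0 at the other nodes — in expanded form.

L_2(w) = (1/10)w^2 + (1/10)w - 1/5

L_2(w) = (w + 2)(w - 1) / [(5)·(2)]
       = (w^2 + w - 2) / (10)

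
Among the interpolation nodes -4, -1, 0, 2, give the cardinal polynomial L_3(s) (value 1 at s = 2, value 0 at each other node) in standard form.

L_3(s) = (1/36)s^3 + (5/36)s^2 + (1/9)s

L_3(s) = (s + 4)(s + 1)s / [(6)·(3)·(2)]
       = (s^3 + 5s^2 + 4s) / (36)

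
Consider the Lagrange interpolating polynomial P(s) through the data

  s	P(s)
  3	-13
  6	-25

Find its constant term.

Build the Lagrange basis polynomials:
L_0(s) = (s - 6) / [-3] = -(1/3)s + 2
L_1(s) = (s - 3) / [3] = (1/3)s - 1
P(s) = (-13)·L_0 + (-25)·L_1
Only the constant term is needed; take it from each L_i and combine:
(-13)·(2) + (-25)·(-1) = -1

-1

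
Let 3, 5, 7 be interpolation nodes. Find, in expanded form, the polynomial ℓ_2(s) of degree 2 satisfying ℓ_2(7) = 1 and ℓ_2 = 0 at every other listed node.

ℓ_2(s) = (s - 3)(s - 5) / [(4)·(2)]
       = (s^2 - 8s + 15) / (8)

ℓ_2(s) = (1/8)s^2 - s + 15/8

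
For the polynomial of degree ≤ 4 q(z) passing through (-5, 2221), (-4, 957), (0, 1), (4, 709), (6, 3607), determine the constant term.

Build the Lagrange basis polynomials:
L_0(z) = (z + 4)z(z - 4)(z - 6) / [495] = (1/495)z^4 - (2/165)z^3 - (16/495)z^2 + (32/165)z
L_1(z) = (z + 5)z(z - 4)(z - 6) / [-320] = -(1/320)z^4 + (1/64)z^3 + (13/160)z^2 - (3/8)z
L_2(z) = (z + 5)(z + 4)(z - 4)(z - 6) / [480] = (1/480)z^4 - (1/480)z^3 - (23/240)z^2 + (1/30)z + 1
L_3(z) = (z + 5)(z + 4)z(z - 6) / [-576] = -(1/576)z^4 - (1/192)z^3 + (17/288)z^2 + (5/24)z
L_4(z) = (z + 5)(z + 4)z(z - 4) / [1320] = (1/1320)z^4 + (1/264)z^3 - (2/165)z^2 - (2/33)z
q(z) = 2221·L_0 + 957·L_1 + 1·L_2 + 709·L_3 + 3607·L_4
Only the constant term is needed; take it from each L_i and combine:
2221·(0) + 957·(0) + 1·(1) + 709·(0) + 3607·(0) = 1

1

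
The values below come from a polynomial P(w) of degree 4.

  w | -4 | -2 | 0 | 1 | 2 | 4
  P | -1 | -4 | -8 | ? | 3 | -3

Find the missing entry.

The 5 known values determine P uniquely (degree ≤ 4).
Evaluate each Lagrange basis at w = 1:
L_0(1) = (3)·(1)·(-1)·(-3)/[(-2)·(-4)·(-6)·(-8)] = 3/128
L_1(1) = (5)·(1)·(-1)·(-3)/[(2)·(-2)·(-4)·(-6)] = -5/32
L_2(1) = (5)·(3)·(-1)·(-3)/[(4)·(2)·(-2)·(-4)] = 45/64
L_3(1) = (5)·(3)·(1)·(-3)/[(6)·(4)·(2)·(-2)] = 15/32
L_4(1) = (5)·(3)·(1)·(-1)/[(8)·(6)·(4)·(2)] = -5/128
Sum: (-1)·(3/128) + (-4)·(-5/32) + (-8)·(45/64) + 3·(15/32) + (-3)·(-5/128) = -7/2

-7/2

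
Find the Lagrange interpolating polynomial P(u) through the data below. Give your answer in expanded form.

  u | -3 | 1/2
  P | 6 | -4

L_0(u) = (u - 1/2) / [-7/2] = -(2/7)u + 1/7
L_1(u) = (u + 3) / [7/2] = (2/7)u + 6/7
P(u) = 6·L_0 + (-4)·L_1
  6·L_0(u) = -(12/7)u + 6/7
  (-4)·L_1(u) = -(8/7)u - 24/7
Adding term by term: -(20/7)u - 18/7

P(u) = -(20/7)u - 18/7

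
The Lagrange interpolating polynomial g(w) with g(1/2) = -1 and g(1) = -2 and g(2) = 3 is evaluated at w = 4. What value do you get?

41

Evaluate each Lagrange basis at w = 4:
L_0(4) = (3)·(2)/[(-1/2)·(-3/2)] = 8
L_1(4) = (7/2)·(2)/[(1/2)·(-1)] = -14
L_2(4) = (7/2)·(3)/[(3/2)·(1)] = 7
Sum: (-1)·(8) + (-2)·(-14) + 3·(7) = 41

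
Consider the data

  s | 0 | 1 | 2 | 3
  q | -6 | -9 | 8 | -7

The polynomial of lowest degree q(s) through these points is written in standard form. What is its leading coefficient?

The leading coefficient equals the top divided difference q[0,1,2,3].
q[0,1] = (-9 - (-6)) / (1 - 0) = -3
q[1,2] = (8 - (-9)) / (2 - 1) = 17
q[2,3] = (-7 - 8) / (3 - 2) = -15
q[0,1,2] = (17 - (-3)) / (2 - 0) = 10
q[1,2,3] = (-15 - 17) / (3 - 1) = -16
q[0,1,2,3] = (-16 - 10) / (3 - 0) = -26/3

-26/3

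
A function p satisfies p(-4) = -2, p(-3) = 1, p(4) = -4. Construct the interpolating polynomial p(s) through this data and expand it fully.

Newton's divided differences:
p[-4,-3] = (1 - (-2)) / (-3 - (-4)) = 3
p[-3,4] = (-4 - 1) / (4 - (-3)) = -5/7
p[-4,-3,4] = (-5/7 - 3) / (4 - (-4)) = -13/28
p(s) = -2 + 3·(s + 4) + (-13/28)·(s + 4)(s + 3)
Expanding: p(s) = -(13/28)s^2 - (1/4)s + 31/7

p(s) = -(13/28)s^2 - (1/4)s + 31/7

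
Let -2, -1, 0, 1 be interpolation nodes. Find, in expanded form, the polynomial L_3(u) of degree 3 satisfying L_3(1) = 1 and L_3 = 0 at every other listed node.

L_3(u) = (1/6)u^3 + (1/2)u^2 + (1/3)u

L_3(u) = (u + 2)(u + 1)u / [(3)·(2)·(1)]
       = (u^3 + 3u^2 + 2u) / (6)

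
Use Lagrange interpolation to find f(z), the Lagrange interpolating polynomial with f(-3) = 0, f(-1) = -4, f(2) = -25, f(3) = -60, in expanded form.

f(z) = -z^3 - 3z^2 - z - 3

Build the Lagrange basis polynomials:
L_0(z) = (z + 1)(z - 2)(z - 3) / [-60] = -(1/60)z^3 + (1/15)z^2 - (1/60)z - 1/10
L_1(z) = (z + 3)(z - 2)(z - 3) / [24] = (1/24)z^3 - (1/12)z^2 - (3/8)z + 3/4
L_2(z) = (z + 3)(z + 1)(z - 3) / [-15] = -(1/15)z^3 - (1/15)z^2 + (3/5)z + 3/5
L_3(z) = (z + 3)(z + 1)(z - 2) / [24] = (1/24)z^3 + (1/12)z^2 - (5/24)z - 1/4
f(z) = 0·L_0 + (-4)·L_1 + (-25)·L_2 + (-60)·L_3
  0·L_0(z) = 0
  (-4)·L_1(z) = -(1/6)z^3 + (1/3)z^2 + (3/2)z - 3
  (-25)·L_2(z) = (5/3)z^3 + (5/3)z^2 - 15z - 15
  (-60)·L_3(z) = -(5/2)z^3 - 5z^2 + (25/2)z + 15
Adding term by term: -z^3 - 3z^2 - z - 3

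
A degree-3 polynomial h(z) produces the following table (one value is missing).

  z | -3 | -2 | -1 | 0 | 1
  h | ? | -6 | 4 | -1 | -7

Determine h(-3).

-45

The 4 known values determine h uniquely (degree ≤ 3).
Evaluate each Lagrange basis at z = -3:
L_0(-3) = (-2)·(-3)·(-4)/[(-1)·(-2)·(-3)] = 4
L_1(-3) = (-1)·(-3)·(-4)/[(1)·(-1)·(-2)] = -6
L_2(-3) = (-1)·(-2)·(-4)/[(2)·(1)·(-1)] = 4
L_3(-3) = (-1)·(-2)·(-3)/[(3)·(2)·(1)] = -1
Sum: (-6)·(4) + 4·(-6) + (-1)·(4) + (-7)·(-1) = -45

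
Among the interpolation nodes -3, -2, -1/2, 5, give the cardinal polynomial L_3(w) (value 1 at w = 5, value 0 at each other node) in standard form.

L_3(w) = (w + 3)(w + 2)(w + 1/2) / [(8)·(7)·(11/2)]
       = (w^3 + (11/2)w^2 + (17/2)w + 3) / (308)

L_3(w) = (1/308)w^3 + (1/56)w^2 + (17/616)w + 3/308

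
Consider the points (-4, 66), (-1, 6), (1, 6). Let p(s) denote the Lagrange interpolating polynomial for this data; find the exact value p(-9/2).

L_0(-9/2) = (-7/2)·(-11/2)/[(-3)·(-5)] = 77/60
L_1(-9/2) = (-1/2)·(-11/2)/[(3)·(-2)] = -11/24
L_2(-9/2) = (-1/2)·(-7/2)/[(5)·(2)] = 7/40
Sum: 66·(77/60) + 6·(-11/24) + 6·(7/40) = 83

83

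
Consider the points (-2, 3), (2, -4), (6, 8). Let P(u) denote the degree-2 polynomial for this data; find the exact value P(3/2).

-533/128

Using Newton's divided-difference form:
P[-2,2] = (-4 - 3) / (2 - (-2)) = -7/4
P[2,6] = (8 - (-4)) / (6 - 2) = 3
P[-2,2,6] = (3 - (-7/4)) / (6 - (-2)) = 19/32
P(3/2) = 3 + (-7/4)·(7/2) + (19/32)·(7/2)·(-1/2) = -533/128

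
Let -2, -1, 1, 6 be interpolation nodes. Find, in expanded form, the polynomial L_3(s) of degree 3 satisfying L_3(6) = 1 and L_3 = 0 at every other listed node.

L_3(s) = (1/280)s^3 + (1/140)s^2 - (1/280)s - 1/140

L_3(s) = (s + 2)(s + 1)(s - 1) / [(8)·(7)·(5)]
       = (s^3 + 2s^2 - s - 2) / (280)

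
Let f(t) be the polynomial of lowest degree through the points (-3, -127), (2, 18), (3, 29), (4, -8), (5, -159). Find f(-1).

-3

Evaluate each Lagrange basis at t = -1:
L_0(-1) = (-3)·(-4)·(-5)·(-6)/[(-5)·(-6)·(-7)·(-8)] = 3/14
L_1(-1) = (2)·(-4)·(-5)·(-6)/[(5)·(-1)·(-2)·(-3)] = 8
L_2(-1) = (2)·(-3)·(-5)·(-6)/[(6)·(1)·(-1)·(-2)] = -15
L_3(-1) = (2)·(-3)·(-4)·(-6)/[(7)·(2)·(1)·(-1)] = 72/7
L_4(-1) = (2)·(-3)·(-4)·(-5)/[(8)·(3)·(2)·(1)] = -5/2
Sum: (-127)·(3/14) + 18·(8) + 29·(-15) + (-8)·(72/7) + (-159)·(-5/2) = -3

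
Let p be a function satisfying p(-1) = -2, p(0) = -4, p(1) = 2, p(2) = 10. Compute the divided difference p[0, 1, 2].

1

p[0,1] = (2 - (-4)) / (1 - 0) = 6
p[1,2] = (10 - 2) / (2 - 1) = 8
p[0,1,2] = (8 - 6) / (2 - 0) = 1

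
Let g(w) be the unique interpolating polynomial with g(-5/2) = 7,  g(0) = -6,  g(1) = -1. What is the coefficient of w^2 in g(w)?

Build the Lagrange basis polynomials:
L_0(w) = w(w - 1) / [35/4] = (4/35)w^2 - (4/35)w
L_1(w) = (w + 5/2)(w - 1) / [-5/2] = -(2/5)w^2 - (3/5)w + 1
L_2(w) = (w + 5/2)w / [7/2] = (2/7)w^2 + (5/7)w
g(w) = 7·L_0 + (-6)·L_1 + (-1)·L_2
Only the coefficient of w^2 is needed; take it from each L_i and combine:
7·(4/35) + (-6)·(-2/5) + (-1)·(2/7) = 102/35

102/35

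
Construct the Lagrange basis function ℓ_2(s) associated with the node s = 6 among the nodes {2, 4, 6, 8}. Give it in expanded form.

ℓ_2(s) = (s - 2)(s - 4)(s - 8) / [(4)·(2)·(-2)]
       = (s^3 - 14s^2 + 56s - 64) / (-16)

ℓ_2(s) = -(1/16)s^3 + (7/8)s^2 - (7/2)s + 4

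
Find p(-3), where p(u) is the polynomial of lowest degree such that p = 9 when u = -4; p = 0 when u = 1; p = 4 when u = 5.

Evaluate each Lagrange basis at u = -3:
L_0(-3) = (-4)·(-8)/[(-5)·(-9)] = 32/45
L_1(-3) = (1)·(-8)/[(5)·(-4)] = 2/5
L_2(-3) = (1)·(-4)/[(9)·(4)] = -1/9
Sum: 9·(32/45) + 0 + 4·(-1/9) = 268/45

268/45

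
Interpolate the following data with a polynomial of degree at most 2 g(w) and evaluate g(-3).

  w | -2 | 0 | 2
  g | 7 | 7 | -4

23/8

Using Newton's divided-difference form:
g[-2,0] = (7 - 7) / (0 - (-2)) = 0
g[0,2] = (-4 - 7) / (2 - 0) = -11/2
g[-2,0,2] = (-11/2 - 0) / (2 - (-2)) = -11/8
g(-3) = 7 + 0·(-1) + (-11/8)·(-1)·(-3) = 23/8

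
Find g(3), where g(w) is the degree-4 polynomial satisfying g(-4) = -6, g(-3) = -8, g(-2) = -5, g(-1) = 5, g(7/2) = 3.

31709/1287

Evaluate each Lagrange basis at w = 3:
L_0(3) = (6)·(5)·(4)·(-1/2)/[(-1)·(-2)·(-3)·(-15/2)] = -4/3
L_1(3) = (7)·(5)·(4)·(-1/2)/[(1)·(-1)·(-2)·(-13/2)] = 70/13
L_2(3) = (7)·(6)·(4)·(-1/2)/[(2)·(1)·(-1)·(-11/2)] = -84/11
L_3(3) = (7)·(6)·(5)·(-1/2)/[(3)·(2)·(1)·(-9/2)] = 35/9
L_4(3) = (7)·(6)·(5)·(4)/[(15/2)·(13/2)·(11/2)·(9/2)] = 896/1287
Sum: (-6)·(-4/3) + (-8)·(70/13) + (-5)·(-84/11) + 5·(35/9) + 3·(896/1287) = 31709/1287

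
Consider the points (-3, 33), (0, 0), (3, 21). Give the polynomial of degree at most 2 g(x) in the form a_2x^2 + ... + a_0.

Build the Lagrange basis polynomials:
L_0(x) = x(x - 3) / [18] = (1/18)x^2 - (1/6)x
L_1(x) = (x + 3)(x - 3) / [-9] = -(1/9)x^2 + 1
L_2(x) = (x + 3)x / [18] = (1/18)x^2 + (1/6)x
g(x) = 33·L_0 + 0·L_1 + 21·L_2
  33·L_0(x) = (11/6)x^2 - (11/2)x
  0·L_1(x) = 0
  21·L_2(x) = (7/6)x^2 + (7/2)x
Adding term by term: 3x^2 - 2x

g(x) = 3x^2 - 2x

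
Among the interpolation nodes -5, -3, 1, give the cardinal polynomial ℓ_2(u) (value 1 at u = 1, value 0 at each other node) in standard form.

ℓ_2(u) = (1/24)u^2 + (1/3)u + 5/8

ℓ_2(u) = (u + 5)(u + 3) / [(6)·(4)]
       = (u^2 + 8u + 15) / (24)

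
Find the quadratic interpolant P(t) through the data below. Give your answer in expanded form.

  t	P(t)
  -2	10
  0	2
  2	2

P(t) = t^2 - 2t + 2

Build the Lagrange basis polynomials:
L_0(t) = t(t - 2) / [8] = (1/8)t^2 - (1/4)t
L_1(t) = (t + 2)(t - 2) / [-4] = -(1/4)t^2 + 1
L_2(t) = (t + 2)t / [8] = (1/8)t^2 + (1/4)t
P(t) = 10·L_0 + 2·L_1 + 2·L_2
  10·L_0(t) = (5/4)t^2 - (5/2)t
  2·L_1(t) = -(1/2)t^2 + 2
  2·L_2(t) = (1/4)t^2 + (1/2)t
Adding term by term: t^2 - 2t + 2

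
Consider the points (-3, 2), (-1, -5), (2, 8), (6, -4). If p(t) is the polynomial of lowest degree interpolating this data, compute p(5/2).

Using Newton's divided-difference form:
p[-3,-1] = (-5 - 2) / (-1 - (-3)) = -7/2
p[-1,2] = (8 - (-5)) / (2 - (-1)) = 13/3
p[2,6] = (-4 - 8) / (6 - 2) = -3
p[-3,-1,2] = (13/3 - (-7/2)) / (2 - (-3)) = 47/30
p[-1,2,6] = (-3 - 13/3) / (6 - (-1)) = -22/21
p[-3,-1,2,6] = (-22/21 - 47/30) / (6 - (-3)) = -61/210
p(5/2) = 2 + (-7/2)·(11/2) + (47/30)·(11/2)·(7/2) + (-61/210)·(11/2)·(7/2)·(1/2) = 809/80

809/80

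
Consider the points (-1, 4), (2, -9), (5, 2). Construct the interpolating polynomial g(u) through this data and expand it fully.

g(u) = (4/3)u^2 - (17/3)u - 3

Build the Lagrange basis polynomials:
L_0(u) = (u - 2)(u - 5) / [18] = (1/18)u^2 - (7/18)u + 5/9
L_1(u) = (u + 1)(u - 5) / [-9] = -(1/9)u^2 + (4/9)u + 5/9
L_2(u) = (u + 1)(u - 2) / [18] = (1/18)u^2 - (1/18)u - 1/9
g(u) = 4·L_0 + (-9)·L_1 + 2·L_2
  4·L_0(u) = (2/9)u^2 - (14/9)u + 20/9
  (-9)·L_1(u) = u^2 - 4u - 5
  2·L_2(u) = (1/9)u^2 - (1/9)u - 2/9
Adding term by term: (4/3)u^2 - (17/3)u - 3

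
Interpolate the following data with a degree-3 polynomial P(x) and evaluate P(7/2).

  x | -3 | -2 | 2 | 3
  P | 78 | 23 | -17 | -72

-949/8

Evaluate each Lagrange basis at x = 7/2:
L_0(7/2) = (11/2)·(3/2)·(1/2)/[(-1)·(-5)·(-6)] = -11/80
L_1(7/2) = (13/2)·(3/2)·(1/2)/[(1)·(-4)·(-5)] = 39/160
L_2(7/2) = (13/2)·(11/2)·(1/2)/[(5)·(4)·(-1)] = -143/160
L_3(7/2) = (13/2)·(11/2)·(3/2)/[(6)·(5)·(1)] = 143/80
Sum: 78·(-11/80) + 23·(39/160) + (-17)·(-143/160) + (-72)·(143/80) = -949/8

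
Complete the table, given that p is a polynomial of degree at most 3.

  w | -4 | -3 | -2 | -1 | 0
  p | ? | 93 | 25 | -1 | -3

The 4 known values determine p uniquely (degree ≤ 3).
Evaluate each Lagrange basis at w = -4:
L_0(-4) = (-2)·(-3)·(-4)/[(-1)·(-2)·(-3)] = 4
L_1(-4) = (-1)·(-3)·(-4)/[(1)·(-1)·(-2)] = -6
L_2(-4) = (-1)·(-2)·(-4)/[(2)·(1)·(-1)] = 4
L_3(-4) = (-1)·(-2)·(-3)/[(3)·(2)·(1)] = -1
Sum: 93·(4) + 25·(-6) + (-1)·(4) + (-3)·(-1) = 221

221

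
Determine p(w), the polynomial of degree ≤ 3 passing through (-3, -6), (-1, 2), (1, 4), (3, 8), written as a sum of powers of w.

Newton's divided differences:
p[-3,-1] = (2 - (-6)) / (-1 - (-3)) = 4
p[-1,1] = (4 - 2) / (1 - (-1)) = 1
p[1,3] = (8 - 4) / (3 - 1) = 2
p[-3,-1,1] = (1 - 4) / (1 - (-3)) = -3/4
p[-1,1,3] = (2 - 1) / (3 - (-1)) = 1/4
p[-3,-1,1,3] = (1/4 - (-3/4)) / (3 - (-3)) = 1/6
p(w) = -6 + 4·(w + 3) + (-3/4)·(w + 3)(w + 1) + (1/6)·(w + 3)(w + 1)(w - 1)
Expanding: p(w) = (1/6)w^3 - (1/4)w^2 + (5/6)w + 13/4

p(w) = (1/6)w^3 - (1/4)w^2 + (5/6)w + 13/4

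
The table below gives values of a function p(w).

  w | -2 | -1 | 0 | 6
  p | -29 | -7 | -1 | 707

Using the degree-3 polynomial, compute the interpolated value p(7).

1105

Evaluate each Lagrange basis at w = 7:
L_0(7) = (8)·(7)·(1)/[(-1)·(-2)·(-8)] = -7/2
L_1(7) = (9)·(7)·(1)/[(1)·(-1)·(-7)] = 9
L_2(7) = (9)·(8)·(1)/[(2)·(1)·(-6)] = -6
L_3(7) = (9)·(8)·(7)/[(8)·(7)·(6)] = 3/2
Sum: (-29)·(-7/2) + (-7)·(9) + (-1)·(-6) + 707·(3/2) = 1105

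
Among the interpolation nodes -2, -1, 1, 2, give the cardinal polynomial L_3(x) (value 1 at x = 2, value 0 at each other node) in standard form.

L_3(x) = (1/12)x^3 + (1/6)x^2 - (1/12)x - 1/6

L_3(x) = (x + 2)(x + 1)(x - 1) / [(4)·(3)·(1)]
       = (x^3 + 2x^2 - x - 2) / (12)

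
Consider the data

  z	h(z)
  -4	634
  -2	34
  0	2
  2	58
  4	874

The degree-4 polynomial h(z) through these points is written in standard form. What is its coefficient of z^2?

-1

L_0(z) = (z + 2)z(z - 2)(z - 4) / [384] = (1/384)z^4 - (1/96)z^3 - (1/96)z^2 + (1/24)z
L_1(z) = (z + 4)z(z - 2)(z - 4) / [-96] = -(1/96)z^4 + (1/48)z^3 + (1/6)z^2 - (1/3)z
L_2(z) = (z + 4)(z + 2)(z - 2)(z - 4) / [64] = (1/64)z^4 - (5/16)z^2 + 1
L_3(z) = (z + 4)(z + 2)z(z - 4) / [-96] = -(1/96)z^4 - (1/48)z^3 + (1/6)z^2 + (1/3)z
L_4(z) = (z + 4)(z + 2)z(z - 2) / [384] = (1/384)z^4 + (1/96)z^3 - (1/96)z^2 - (1/24)z
h(z) = 634·L_0 + 34·L_1 + 2·L_2 + 58·L_3 + 874·L_4
Only the coefficient of z^2 is needed; take it from each L_i and combine:
634·(-1/96) + 34·(1/6) + 2·(-5/16) + 58·(1/6) + 874·(-1/96) = -1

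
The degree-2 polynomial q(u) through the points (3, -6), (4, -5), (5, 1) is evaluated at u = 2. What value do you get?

-2

Evaluate each Lagrange basis at u = 2:
L_0(2) = (-2)·(-3)/[(-1)·(-2)] = 3
L_1(2) = (-1)·(-3)/[(1)·(-1)] = -3
L_2(2) = (-1)·(-2)/[(2)·(1)] = 1
Sum: (-6)·(3) + (-5)·(-3) + 1·(1) = -2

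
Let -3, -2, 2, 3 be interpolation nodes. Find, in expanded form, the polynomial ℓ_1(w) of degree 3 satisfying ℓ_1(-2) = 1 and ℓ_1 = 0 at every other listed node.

ℓ_1(w) = (w + 3)(w - 2)(w - 3) / [(1)·(-4)·(-5)]
       = (w^3 - 2w^2 - 9w + 18) / (20)

ℓ_1(w) = (1/20)w^3 - (1/10)w^2 - (9/20)w + 9/10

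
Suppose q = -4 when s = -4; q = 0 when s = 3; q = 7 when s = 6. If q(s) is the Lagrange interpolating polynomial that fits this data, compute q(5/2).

L_0(5/2) = (-1/2)·(-7/2)/[(-7)·(-10)] = 1/40
L_1(5/2) = (13/2)·(-7/2)/[(7)·(-3)] = 13/12
L_2(5/2) = (13/2)·(-1/2)/[(10)·(3)] = -13/120
Sum: (-4)·(1/40) + 0 + 7·(-13/120) = -103/120

-103/120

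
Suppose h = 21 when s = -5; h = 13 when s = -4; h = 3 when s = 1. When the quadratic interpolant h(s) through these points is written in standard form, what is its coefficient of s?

1

Build the Lagrange basis polynomials:
L_0(s) = (s + 4)(s - 1) / [6] = (1/6)s^2 + (1/2)s - 2/3
L_1(s) = (s + 5)(s - 1) / [-5] = -(1/5)s^2 - (4/5)s + 1
L_2(s) = (s + 5)(s + 4) / [30] = (1/30)s^2 + (3/10)s + 2/3
h(s) = 21·L_0 + 13·L_1 + 3·L_2
Only the coefficient of s is needed; take it from each L_i and combine:
21·(1/2) + 13·(-4/5) + 3·(3/10) = 1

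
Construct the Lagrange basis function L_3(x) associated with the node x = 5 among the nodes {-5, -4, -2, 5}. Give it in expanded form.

L_3(x) = (x + 5)(x + 4)(x + 2) / [(10)·(9)·(7)]
       = (x^3 + 11x^2 + 38x + 40) / (630)

L_3(x) = (1/630)x^3 + (11/630)x^2 + (19/315)x + 4/63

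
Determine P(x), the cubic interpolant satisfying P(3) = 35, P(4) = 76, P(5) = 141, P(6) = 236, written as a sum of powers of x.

Build the Lagrange basis polynomials:
L_0(x) = (x - 4)(x - 5)(x - 6) / [-6] = -(1/6)x^3 + (5/2)x^2 - (37/3)x + 20
L_1(x) = (x - 3)(x - 5)(x - 6) / [2] = (1/2)x^3 - 7x^2 + (63/2)x - 45
L_2(x) = (x - 3)(x - 4)(x - 6) / [-2] = -(1/2)x^3 + (13/2)x^2 - 27x + 36
L_3(x) = (x - 3)(x - 4)(x - 5) / [6] = (1/6)x^3 - 2x^2 + (47/6)x - 10
P(x) = 35·L_0 + 76·L_1 + 141·L_2 + 236·L_3
  35·L_0(x) = -(35/6)x^3 + (175/2)x^2 - (1295/3)x + 700
  76·L_1(x) = 38x^3 - 532x^2 + 2394x - 3420
  141·L_2(x) = -(141/2)x^3 + (1833/2)x^2 - 3807x + 5076
  236·L_3(x) = (118/3)x^3 - 472x^2 + (5546/3)x - 2360
Adding term by term: x^3 + 4x - 4

P(x) = x^3 + 4x - 4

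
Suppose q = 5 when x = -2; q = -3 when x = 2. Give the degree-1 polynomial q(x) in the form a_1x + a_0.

q(x) = -2x + 1

L_0(x) = (x - 2) / [-4] = -(1/4)x + 1/2
L_1(x) = (x + 2) / [4] = (1/4)x + 1/2
q(x) = 5·L_0 + (-3)·L_1
  5·L_0(x) = -(5/4)x + 5/2
  (-3)·L_1(x) = -(3/4)x - 3/2
Adding term by term: -2x + 1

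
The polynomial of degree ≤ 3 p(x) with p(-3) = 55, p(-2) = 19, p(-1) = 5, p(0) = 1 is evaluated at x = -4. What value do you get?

125

L_0(-4) = (-2)·(-3)·(-4)/[(-1)·(-2)·(-3)] = 4
L_1(-4) = (-1)·(-3)·(-4)/[(1)·(-1)·(-2)] = -6
L_2(-4) = (-1)·(-2)·(-4)/[(2)·(1)·(-1)] = 4
L_3(-4) = (-1)·(-2)·(-3)/[(3)·(2)·(1)] = -1
Sum: 55·(4) + 19·(-6) + 5·(4) + 1·(-1) = 125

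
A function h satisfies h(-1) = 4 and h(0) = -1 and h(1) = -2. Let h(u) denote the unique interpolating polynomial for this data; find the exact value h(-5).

64

Using Newton's divided-difference form:
h[-1,0] = (-1 - 4) / (0 - (-1)) = -5
h[0,1] = (-2 - (-1)) / (1 - 0) = -1
h[-1,0,1] = (-1 - (-5)) / (1 - (-1)) = 2
h(-5) = 4 + (-5)·(-4) + 2·(-4)·(-5) = 64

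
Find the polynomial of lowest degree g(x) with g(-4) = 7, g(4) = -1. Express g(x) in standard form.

g(x) = -x + 3

Build the Lagrange basis polynomials:
L_0(x) = (x - 4) / [-8] = -(1/8)x + 1/2
L_1(x) = (x + 4) / [8] = (1/8)x + 1/2
g(x) = 7·L_0 + (-1)·L_1
  7·L_0(x) = -(7/8)x + 7/2
  (-1)·L_1(x) = -(1/8)x - 1/2
Adding term by term: -x + 3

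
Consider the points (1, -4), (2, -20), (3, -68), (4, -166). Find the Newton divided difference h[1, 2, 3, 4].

h[1,2] = (-20 - (-4)) / (2 - 1) = -16
h[2,3] = (-68 - (-20)) / (3 - 2) = -48
h[3,4] = (-166 - (-68)) / (4 - 3) = -98
h[1,2,3] = (-48 - (-16)) / (3 - 1) = -16
h[2,3,4] = (-98 - (-48)) / (4 - 2) = -25
h[1,2,3,4] = (-25 - (-16)) / (4 - 1) = -3

-3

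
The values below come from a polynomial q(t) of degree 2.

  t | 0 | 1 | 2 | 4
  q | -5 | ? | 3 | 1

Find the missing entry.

1/4

The 3 known values determine q uniquely (degree ≤ 2).
L_0(1) = (-1)·(-3)/[(-2)·(-4)] = 3/8
L_1(1) = (1)·(-3)/[(2)·(-2)] = 3/4
L_2(1) = (1)·(-1)/[(4)·(2)] = -1/8
Sum: (-5)·(3/8) + 3·(3/4) + 1·(-1/8) = 1/4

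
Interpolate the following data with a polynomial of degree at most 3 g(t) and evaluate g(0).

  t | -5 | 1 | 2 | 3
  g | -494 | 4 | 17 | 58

1

Using Newton's divided-difference form:
g[-5,1] = (4 - (-494)) / (1 - (-5)) = 83
g[1,2] = (17 - 4) / (2 - 1) = 13
g[2,3] = (58 - 17) / (3 - 2) = 41
g[-5,1,2] = (13 - 83) / (2 - (-5)) = -10
g[1,2,3] = (41 - 13) / (3 - 1) = 14
g[-5,1,2,3] = (14 - (-10)) / (3 - (-5)) = 3
g(0) = -494 + 83·(5) + (-10)·(5)·(-1) + 3·(5)·(-1)·(-2) = 1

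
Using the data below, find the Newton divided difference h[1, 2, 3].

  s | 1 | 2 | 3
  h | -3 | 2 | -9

-8

h[1,2] = (2 - (-3)) / (2 - 1) = 5
h[2,3] = (-9 - 2) / (3 - 2) = -11
h[1,2,3] = (-11 - 5) / (3 - 1) = -8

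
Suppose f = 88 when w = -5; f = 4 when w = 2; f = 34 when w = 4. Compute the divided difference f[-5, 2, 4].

3

f[-5,2] = (4 - 88) / (2 - (-5)) = -12
f[2,4] = (34 - 4) / (4 - 2) = 15
f[-5,2,4] = (15 - (-12)) / (4 - (-5)) = 3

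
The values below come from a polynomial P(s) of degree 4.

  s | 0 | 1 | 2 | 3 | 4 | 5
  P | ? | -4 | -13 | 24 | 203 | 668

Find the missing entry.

The 5 known values determine P uniquely (degree ≤ 4).
Evaluate each Lagrange basis at s = 0:
L_0(0) = (-2)·(-3)·(-4)·(-5)/[(-1)·(-2)·(-3)·(-4)] = 5
L_1(0) = (-1)·(-3)·(-4)·(-5)/[(1)·(-1)·(-2)·(-3)] = -10
L_2(0) = (-1)·(-2)·(-4)·(-5)/[(2)·(1)·(-1)·(-2)] = 10
L_3(0) = (-1)·(-2)·(-3)·(-5)/[(3)·(2)·(1)·(-1)] = -5
L_4(0) = (-1)·(-2)·(-3)·(-4)/[(4)·(3)·(2)·(1)] = 1
Sum: (-4)·(5) + (-13)·(-10) + 24·(10) + 203·(-5) + 668·(1) = 3

3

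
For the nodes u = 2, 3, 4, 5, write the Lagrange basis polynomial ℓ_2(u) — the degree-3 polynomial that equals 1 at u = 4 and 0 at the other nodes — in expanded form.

ℓ_2(u) = (u - 2)(u - 3)(u - 5) / [(2)·(1)·(-1)]
       = (u^3 - 10u^2 + 31u - 30) / (-2)

ℓ_2(u) = -(1/2)u^3 + 5u^2 - (31/2)u + 15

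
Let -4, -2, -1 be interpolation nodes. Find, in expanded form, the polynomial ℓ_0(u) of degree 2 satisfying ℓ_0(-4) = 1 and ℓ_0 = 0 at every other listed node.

ℓ_0(u) = (u + 2)(u + 1) / [(-2)·(-3)]
       = (u^2 + 3u + 2) / (6)

ℓ_0(u) = (1/6)u^2 + (1/2)u + 1/3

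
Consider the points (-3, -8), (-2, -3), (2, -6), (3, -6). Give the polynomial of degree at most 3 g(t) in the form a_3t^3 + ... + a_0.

Build the Lagrange basis polynomials:
L_0(t) = (t + 2)(t - 2)(t - 3) / [-30] = -(1/30)t^3 + (1/10)t^2 + (2/15)t - 2/5
L_1(t) = (t + 3)(t - 2)(t - 3) / [20] = (1/20)t^3 - (1/10)t^2 - (9/20)t + 9/10
L_2(t) = (t + 3)(t + 2)(t - 3) / [-20] = -(1/20)t^3 - (1/10)t^2 + (9/20)t + 9/10
L_3(t) = (t + 3)(t + 2)(t - 2) / [30] = (1/30)t^3 + (1/10)t^2 - (2/15)t - 2/5
g(t) = (-8)·L_0 + (-3)·L_1 + (-6)·L_2 + (-6)·L_3
  (-8)·L_0(t) = (4/15)t^3 - (4/5)t^2 - (16/15)t + 16/5
  (-3)·L_1(t) = -(3/20)t^3 + (3/10)t^2 + (27/20)t - 27/10
  (-6)·L_2(t) = (3/10)t^3 + (3/5)t^2 - (27/10)t - 27/5
  (-6)·L_3(t) = -(1/5)t^3 - (3/5)t^2 + (4/5)t + 12/5
Adding term by term: (13/60)t^3 - (1/2)t^2 - (97/60)t - 5/2

g(t) = (13/60)t^3 - (1/2)t^2 - (97/60)t - 5/2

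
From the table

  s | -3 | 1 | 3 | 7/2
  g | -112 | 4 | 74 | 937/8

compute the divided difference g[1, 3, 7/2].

41/2

g[1,3] = (74 - 4) / (3 - 1) = 35
g[3,7/2] = (937/8 - 74) / (7/2 - 3) = 345/4
g[1,3,7/2] = (345/4 - 35) / (7/2 - 1) = 41/2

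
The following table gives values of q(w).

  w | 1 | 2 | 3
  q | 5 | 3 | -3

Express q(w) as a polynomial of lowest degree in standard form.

Build the Lagrange basis polynomials:
L_0(w) = (w - 2)(w - 3) / [2] = (1/2)w^2 - (5/2)w + 3
L_1(w) = (w - 1)(w - 3) / [-1] = -w^2 + 4w - 3
L_2(w) = (w - 1)(w - 2) / [2] = (1/2)w^2 - (3/2)w + 1
q(w) = 5·L_0 + 3·L_1 + (-3)·L_2
  5·L_0(w) = (5/2)w^2 - (25/2)w + 15
  3·L_1(w) = -3w^2 + 12w - 9
  (-3)·L_2(w) = -(3/2)w^2 + (9/2)w - 3
Adding term by term: -2w^2 + 4w + 3

q(w) = -2w^2 + 4w + 3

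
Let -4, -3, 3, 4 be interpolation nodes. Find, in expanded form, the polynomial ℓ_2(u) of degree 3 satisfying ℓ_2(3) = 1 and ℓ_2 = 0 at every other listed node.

ℓ_2(u) = (u + 4)(u + 3)(u - 4) / [(7)·(6)·(-1)]
       = (u^3 + 3u^2 - 16u - 48) / (-42)

ℓ_2(u) = -(1/42)u^3 - (1/14)u^2 + (8/21)u + 8/7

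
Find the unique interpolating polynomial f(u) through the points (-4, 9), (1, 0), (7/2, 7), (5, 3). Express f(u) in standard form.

Build the Lagrange basis polynomials:
L_0(u) = (u - 1)(u - 7/2)(u - 5) / [-675/2] = -(2/675)u^3 + (19/675)u^2 - (52/675)u + 7/135
L_1(u) = (u + 4)(u - 7/2)(u - 5) / [50] = (1/50)u^3 - (9/100)u^2 - (33/100)u + 7/5
L_2(u) = (u + 4)(u - 1)(u - 5) / [-225/8] = -(8/225)u^3 + (16/225)u^2 + (152/225)u - 32/45
L_3(u) = (u + 4)(u - 1)(u - 7/2) / [54] = (1/54)u^3 - (1/108)u^2 - (29/108)u + 7/27
f(u) = 9·L_0 + 0·L_1 + 7·L_2 + 3·L_3
  9·L_0(u) = -(2/75)u^3 + (19/75)u^2 - (52/75)u + 7/15
  0·L_1(u) = 0
  7·L_2(u) = -(56/225)u^3 + (112/225)u^2 + (1064/225)u - 224/45
  3·L_3(u) = (1/18)u^3 - (1/36)u^2 - (29/36)u + 7/9
Adding term by term: -(11/50)u^3 + (217/300)u^2 + (323/100)u - 56/15

f(u) = -(11/50)u^3 + (217/300)u^2 + (323/100)u - 56/15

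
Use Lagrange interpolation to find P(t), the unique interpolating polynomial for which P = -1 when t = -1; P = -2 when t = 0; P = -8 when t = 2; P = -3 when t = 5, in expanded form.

P(t) = (4/15)t^3 - (14/15)t^2 - (11/5)t - 2

Build the Lagrange basis polynomials:
L_0(t) = t(t - 2)(t - 5) / [-18] = -(1/18)t^3 + (7/18)t^2 - (5/9)t
L_1(t) = (t + 1)(t - 2)(t - 5) / [10] = (1/10)t^3 - (3/5)t^2 + (3/10)t + 1
L_2(t) = (t + 1)t(t - 5) / [-18] = -(1/18)t^3 + (2/9)t^2 + (5/18)t
L_3(t) = (t + 1)t(t - 2) / [90] = (1/90)t^3 - (1/90)t^2 - (1/45)t
P(t) = (-1)·L_0 + (-2)·L_1 + (-8)·L_2 + (-3)·L_3
  (-1)·L_0(t) = (1/18)t^3 - (7/18)t^2 + (5/9)t
  (-2)·L_1(t) = -(1/5)t^3 + (6/5)t^2 - (3/5)t - 2
  (-8)·L_2(t) = (4/9)t^3 - (16/9)t^2 - (20/9)t
  (-3)·L_3(t) = -(1/30)t^3 + (1/30)t^2 + (1/15)t
Adding term by term: (4/15)t^3 - (14/15)t^2 - (11/5)t - 2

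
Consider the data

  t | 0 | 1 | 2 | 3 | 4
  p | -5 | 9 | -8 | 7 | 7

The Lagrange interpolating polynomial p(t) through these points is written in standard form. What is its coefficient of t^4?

-55/12

The leading coefficient equals the top divided difference p[0,1,2,3,4].
p[0,1] = (9 - (-5)) / (1 - 0) = 14
p[1,2] = (-8 - 9) / (2 - 1) = -17
p[2,3] = (7 - (-8)) / (3 - 2) = 15
p[3,4] = (7 - 7) / (4 - 3) = 0
p[0,1,2] = (-17 - 14) / (2 - 0) = -31/2
p[1,2,3] = (15 - (-17)) / (3 - 1) = 16
p[2,3,4] = (0 - 15) / (4 - 2) = -15/2
p[0,1,2,3] = (16 - (-31/2)) / (3 - 0) = 21/2
p[1,2,3,4] = (-15/2 - 16) / (4 - 1) = -47/6
p[0,1,2,3,4] = (-47/6 - 21/2) / (4 - 0) = -55/12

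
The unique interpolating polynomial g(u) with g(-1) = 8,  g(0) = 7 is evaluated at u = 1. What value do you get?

6

Evaluate each Lagrange basis at u = 1:
L_0(1) = (1)/[(-1)] = -1
L_1(1) = (2)/[(1)] = 2
Sum: 8·(-1) + 7·(2) = 6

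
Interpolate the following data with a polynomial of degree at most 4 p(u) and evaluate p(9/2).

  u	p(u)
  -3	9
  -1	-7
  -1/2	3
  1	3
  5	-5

-7547/128

Evaluate each Lagrange basis at u = 9/2:
L_0(9/2) = (11/2)·(5)·(7/2)·(-1/2)/[(-2)·(-5/2)·(-4)·(-8)] = -77/256
L_1(9/2) = (15/2)·(5)·(7/2)·(-1/2)/[(2)·(-1/2)·(-2)·(-6)] = 175/32
L_2(9/2) = (15/2)·(11/2)·(7/2)·(-1/2)/[(5/2)·(1/2)·(-3/2)·(-11/2)] = -7
L_3(9/2) = (15/2)·(11/2)·(5)·(-1/2)/[(4)·(2)·(3/2)·(-4)] = 275/128
L_4(9/2) = (15/2)·(11/2)·(5)·(7/2)/[(8)·(6)·(11/2)·(4)] = 175/256
Sum: 9·(-77/256) + (-7)·(175/32) + 3·(-7) + 3·(275/128) + (-5)·(175/256) = -7547/128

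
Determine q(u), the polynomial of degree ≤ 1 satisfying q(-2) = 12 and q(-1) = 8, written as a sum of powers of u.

q(u) = -4u + 4

Build the Lagrange basis polynomials:
L_0(u) = (u + 1) / [-1] = -u - 1
L_1(u) = (u + 2) / [1] = u + 2
q(u) = 12·L_0 + 8·L_1
  12·L_0(u) = -12u - 12
  8·L_1(u) = 8u + 16
Adding term by term: -4u + 4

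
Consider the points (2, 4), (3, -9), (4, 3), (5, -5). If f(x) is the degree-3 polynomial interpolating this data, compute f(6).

-78

Evaluate each Lagrange basis at x = 6:
L_0(6) = (3)·(2)·(1)/[(-1)·(-2)·(-3)] = -1
L_1(6) = (4)·(2)·(1)/[(1)·(-1)·(-2)] = 4
L_2(6) = (4)·(3)·(1)/[(2)·(1)·(-1)] = -6
L_3(6) = (4)·(3)·(2)/[(3)·(2)·(1)] = 4
Sum: 4·(-1) + (-9)·(4) + 3·(-6) + (-5)·(4) = -78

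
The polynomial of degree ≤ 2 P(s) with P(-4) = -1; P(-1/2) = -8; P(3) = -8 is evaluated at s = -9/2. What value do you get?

4/7

L_0(-9/2) = (-4)·(-15/2)/[(-7/2)·(-7)] = 60/49
L_1(-9/2) = (-1/2)·(-15/2)/[(7/2)·(-7/2)] = -15/49
L_2(-9/2) = (-1/2)·(-4)/[(7)·(7/2)] = 4/49
Sum: (-1)·(60/49) + (-8)·(-15/49) + (-8)·(4/49) = 4/7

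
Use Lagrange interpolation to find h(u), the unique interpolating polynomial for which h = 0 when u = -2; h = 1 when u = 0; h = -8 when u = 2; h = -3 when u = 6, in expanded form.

L_0(u) = u(u - 2)(u - 6) / [-64] = -(1/64)u^3 + (1/8)u^2 - (3/16)u
L_1(u) = (u + 2)(u - 2)(u - 6) / [24] = (1/24)u^3 - (1/4)u^2 - (1/6)u + 1
L_2(u) = (u + 2)u(u - 6) / [-32] = -(1/32)u^3 + (1/8)u^2 + (3/8)u
L_3(u) = (u + 2)u(u - 2) / [192] = (1/192)u^3 - (1/48)u
h(u) = 0·L_0 + 1·L_1 + (-8)·L_2 + (-3)·L_3
  0·L_0(u) = 0
  1·L_1(u) = (1/24)u^3 - (1/4)u^2 - (1/6)u + 1
  (-8)·L_2(u) = (1/4)u^3 - u^2 - 3u
  (-3)·L_3(u) = -(1/64)u^3 + (1/16)u
Adding term by term: (53/192)u^3 - (5/4)u^2 - (149/48)u + 1

h(u) = (53/192)u^3 - (5/4)u^2 - (149/48)u + 1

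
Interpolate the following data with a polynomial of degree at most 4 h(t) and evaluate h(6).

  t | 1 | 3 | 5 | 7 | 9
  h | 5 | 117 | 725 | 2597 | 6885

Evaluate each Lagrange basis at t = 6:
L_0(6) = (3)·(1)·(-1)·(-3)/[(-2)·(-4)·(-6)·(-8)] = 3/128
L_1(6) = (5)·(1)·(-1)·(-3)/[(2)·(-2)·(-4)·(-6)] = -5/32
L_2(6) = (5)·(3)·(-1)·(-3)/[(4)·(2)·(-2)·(-4)] = 45/64
L_3(6) = (5)·(3)·(1)·(-3)/[(6)·(4)·(2)·(-2)] = 15/32
L_4(6) = (5)·(3)·(1)·(-1)/[(8)·(6)·(4)·(2)] = -5/128
Sum: 5·(3/128) + 117·(-5/32) + 725·(45/64) + 2597·(15/32) + 6885·(-5/128) = 1440

1440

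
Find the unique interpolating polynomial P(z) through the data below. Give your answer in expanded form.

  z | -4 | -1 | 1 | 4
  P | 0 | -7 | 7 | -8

Build the Lagrange basis polynomials:
L_0(z) = (z + 1)(z - 1)(z - 4) / [-120] = -(1/120)z^3 + (1/30)z^2 + (1/120)z - 1/30
L_1(z) = (z + 4)(z - 1)(z - 4) / [30] = (1/30)z^3 - (1/30)z^2 - (8/15)z + 8/15
L_2(z) = (z + 4)(z + 1)(z - 4) / [-30] = -(1/30)z^3 - (1/30)z^2 + (8/15)z + 8/15
L_3(z) = (z + 4)(z + 1)(z - 1) / [120] = (1/120)z^3 + (1/30)z^2 - (1/120)z - 1/30
P(z) = 0·L_0 + (-7)·L_1 + 7·L_2 + (-8)·L_3
  0·L_0(z) = 0
  (-7)·L_1(z) = -(7/30)z^3 + (7/30)z^2 + (56/15)z - 56/15
  7·L_2(z) = -(7/30)z^3 - (7/30)z^2 + (56/15)z + 56/15
  (-8)·L_3(z) = -(1/15)z^3 - (4/15)z^2 + (1/15)z + 4/15
Adding term by term: -(8/15)z^3 - (4/15)z^2 + (113/15)z + 4/15

P(z) = -(8/15)z^3 - (4/15)z^2 + (113/15)z + 4/15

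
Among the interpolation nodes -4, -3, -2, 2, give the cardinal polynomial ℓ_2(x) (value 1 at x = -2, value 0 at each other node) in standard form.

ℓ_2(x) = (x + 4)(x + 3)(x - 2) / [(2)·(1)·(-4)]
       = (x^3 + 5x^2 - 2x - 24) / (-8)

ℓ_2(x) = -(1/8)x^3 - (5/8)x^2 + (1/4)x + 3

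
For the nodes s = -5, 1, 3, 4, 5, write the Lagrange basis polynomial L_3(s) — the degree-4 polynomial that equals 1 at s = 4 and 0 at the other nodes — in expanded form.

L_3(s) = -(1/27)s^4 + (4/27)s^3 + (22/27)s^2 - (100/27)s + 25/9

L_3(s) = (s + 5)(s - 1)(s - 3)(s - 5) / [(9)·(3)·(1)·(-1)]
       = (s^4 - 4s^3 - 22s^2 + 100s - 75) / (-27)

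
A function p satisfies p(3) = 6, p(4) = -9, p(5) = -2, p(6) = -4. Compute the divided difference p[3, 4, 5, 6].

p[3,4] = (-9 - 6) / (4 - 3) = -15
p[4,5] = (-2 - (-9)) / (5 - 4) = 7
p[5,6] = (-4 - (-2)) / (6 - 5) = -2
p[3,4,5] = (7 - (-15)) / (5 - 3) = 11
p[4,5,6] = (-2 - 7) / (6 - 4) = -9/2
p[3,4,5,6] = (-9/2 - 11) / (6 - 3) = -31/6

-31/6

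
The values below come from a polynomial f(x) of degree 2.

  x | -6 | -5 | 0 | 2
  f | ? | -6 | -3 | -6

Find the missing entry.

-42/5

The 3 known values determine f uniquely (degree ≤ 2).
Evaluate each Lagrange basis at x = -6:
L_0(-6) = (-6)·(-8)/[(-5)·(-7)] = 48/35
L_1(-6) = (-1)·(-8)/[(5)·(-2)] = -4/5
L_2(-6) = (-1)·(-6)/[(7)·(2)] = 3/7
Sum: (-6)·(48/35) + (-3)·(-4/5) + (-6)·(3/7) = -42/5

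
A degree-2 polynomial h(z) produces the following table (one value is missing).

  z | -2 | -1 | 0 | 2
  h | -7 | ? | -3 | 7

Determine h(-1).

-23/4

The 3 known values determine h uniquely (degree ≤ 2).
Evaluate each Lagrange basis at z = -1:
L_0(-1) = (-1)·(-3)/[(-2)·(-4)] = 3/8
L_1(-1) = (1)·(-3)/[(2)·(-2)] = 3/4
L_2(-1) = (1)·(-1)/[(4)·(2)] = -1/8
Sum: (-7)·(3/8) + (-3)·(3/4) + 7·(-1/8) = -23/4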